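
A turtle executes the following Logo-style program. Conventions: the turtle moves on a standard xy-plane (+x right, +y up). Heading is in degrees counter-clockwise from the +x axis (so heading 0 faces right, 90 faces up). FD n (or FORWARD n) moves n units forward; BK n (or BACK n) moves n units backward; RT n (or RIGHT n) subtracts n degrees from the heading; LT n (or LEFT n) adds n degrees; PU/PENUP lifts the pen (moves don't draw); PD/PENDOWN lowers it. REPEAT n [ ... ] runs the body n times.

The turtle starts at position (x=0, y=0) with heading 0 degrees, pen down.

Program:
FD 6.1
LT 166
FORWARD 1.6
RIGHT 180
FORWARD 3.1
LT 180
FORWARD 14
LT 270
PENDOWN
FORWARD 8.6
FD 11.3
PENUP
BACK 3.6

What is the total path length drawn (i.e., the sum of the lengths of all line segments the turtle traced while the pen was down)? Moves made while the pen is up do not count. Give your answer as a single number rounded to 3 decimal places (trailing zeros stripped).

Answer: 44.7

Derivation:
Executing turtle program step by step:
Start: pos=(0,0), heading=0, pen down
FD 6.1: (0,0) -> (6.1,0) [heading=0, draw]
LT 166: heading 0 -> 166
FD 1.6: (6.1,0) -> (4.548,0.387) [heading=166, draw]
RT 180: heading 166 -> 346
FD 3.1: (4.548,0.387) -> (7.555,-0.363) [heading=346, draw]
LT 180: heading 346 -> 166
FD 14: (7.555,-0.363) -> (-6.029,3.024) [heading=166, draw]
LT 270: heading 166 -> 76
PD: pen down
FD 8.6: (-6.029,3.024) -> (-3.948,11.369) [heading=76, draw]
FD 11.3: (-3.948,11.369) -> (-1.214,22.333) [heading=76, draw]
PU: pen up
BK 3.6: (-1.214,22.333) -> (-2.085,18.84) [heading=76, move]
Final: pos=(-2.085,18.84), heading=76, 6 segment(s) drawn

Segment lengths:
  seg 1: (0,0) -> (6.1,0), length = 6.1
  seg 2: (6.1,0) -> (4.548,0.387), length = 1.6
  seg 3: (4.548,0.387) -> (7.555,-0.363), length = 3.1
  seg 4: (7.555,-0.363) -> (-6.029,3.024), length = 14
  seg 5: (-6.029,3.024) -> (-3.948,11.369), length = 8.6
  seg 6: (-3.948,11.369) -> (-1.214,22.333), length = 11.3
Total = 44.7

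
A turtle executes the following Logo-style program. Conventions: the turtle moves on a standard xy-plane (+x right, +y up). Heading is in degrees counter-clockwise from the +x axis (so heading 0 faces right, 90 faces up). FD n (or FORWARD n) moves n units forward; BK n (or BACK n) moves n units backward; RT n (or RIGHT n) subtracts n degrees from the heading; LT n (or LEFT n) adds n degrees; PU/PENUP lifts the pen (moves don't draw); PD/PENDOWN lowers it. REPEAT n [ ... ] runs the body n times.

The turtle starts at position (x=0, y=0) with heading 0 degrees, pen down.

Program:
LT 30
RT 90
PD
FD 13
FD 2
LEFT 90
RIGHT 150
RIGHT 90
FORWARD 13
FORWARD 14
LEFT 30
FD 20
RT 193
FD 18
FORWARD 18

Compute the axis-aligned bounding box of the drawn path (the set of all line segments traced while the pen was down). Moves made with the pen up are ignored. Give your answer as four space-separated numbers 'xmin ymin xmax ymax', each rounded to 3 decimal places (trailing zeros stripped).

Executing turtle program step by step:
Start: pos=(0,0), heading=0, pen down
LT 30: heading 0 -> 30
RT 90: heading 30 -> 300
PD: pen down
FD 13: (0,0) -> (6.5,-11.258) [heading=300, draw]
FD 2: (6.5,-11.258) -> (7.5,-12.99) [heading=300, draw]
LT 90: heading 300 -> 30
RT 150: heading 30 -> 240
RT 90: heading 240 -> 150
FD 13: (7.5,-12.99) -> (-3.758,-6.49) [heading=150, draw]
FD 14: (-3.758,-6.49) -> (-15.883,0.51) [heading=150, draw]
LT 30: heading 150 -> 180
FD 20: (-15.883,0.51) -> (-35.883,0.51) [heading=180, draw]
RT 193: heading 180 -> 347
FD 18: (-35.883,0.51) -> (-18.344,-3.54) [heading=347, draw]
FD 18: (-18.344,-3.54) -> (-0.805,-7.589) [heading=347, draw]
Final: pos=(-0.805,-7.589), heading=347, 7 segment(s) drawn

Segment endpoints: x in {-35.883, -18.344, -15.883, -3.758, -0.805, 0, 6.5, 7.5}, y in {-12.99, -11.258, -7.589, -6.49, -3.54, 0, 0.51, 0.51}
xmin=-35.883, ymin=-12.99, xmax=7.5, ymax=0.51

Answer: -35.883 -12.99 7.5 0.51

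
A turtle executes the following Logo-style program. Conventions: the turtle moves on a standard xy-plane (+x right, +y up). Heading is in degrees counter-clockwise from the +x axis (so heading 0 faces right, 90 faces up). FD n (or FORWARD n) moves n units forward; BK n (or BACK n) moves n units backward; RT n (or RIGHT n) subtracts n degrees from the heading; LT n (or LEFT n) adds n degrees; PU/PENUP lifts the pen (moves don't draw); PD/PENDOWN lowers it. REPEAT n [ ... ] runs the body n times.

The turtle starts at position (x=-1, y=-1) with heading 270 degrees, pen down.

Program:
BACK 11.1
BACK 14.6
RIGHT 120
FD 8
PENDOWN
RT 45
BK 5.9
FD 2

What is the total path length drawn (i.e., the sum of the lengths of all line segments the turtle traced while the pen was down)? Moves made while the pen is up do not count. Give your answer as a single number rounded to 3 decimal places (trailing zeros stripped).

Answer: 41.6

Derivation:
Executing turtle program step by step:
Start: pos=(-1,-1), heading=270, pen down
BK 11.1: (-1,-1) -> (-1,10.1) [heading=270, draw]
BK 14.6: (-1,10.1) -> (-1,24.7) [heading=270, draw]
RT 120: heading 270 -> 150
FD 8: (-1,24.7) -> (-7.928,28.7) [heading=150, draw]
PD: pen down
RT 45: heading 150 -> 105
BK 5.9: (-7.928,28.7) -> (-6.401,23.001) [heading=105, draw]
FD 2: (-6.401,23.001) -> (-6.919,24.933) [heading=105, draw]
Final: pos=(-6.919,24.933), heading=105, 5 segment(s) drawn

Segment lengths:
  seg 1: (-1,-1) -> (-1,10.1), length = 11.1
  seg 2: (-1,10.1) -> (-1,24.7), length = 14.6
  seg 3: (-1,24.7) -> (-7.928,28.7), length = 8
  seg 4: (-7.928,28.7) -> (-6.401,23.001), length = 5.9
  seg 5: (-6.401,23.001) -> (-6.919,24.933), length = 2
Total = 41.6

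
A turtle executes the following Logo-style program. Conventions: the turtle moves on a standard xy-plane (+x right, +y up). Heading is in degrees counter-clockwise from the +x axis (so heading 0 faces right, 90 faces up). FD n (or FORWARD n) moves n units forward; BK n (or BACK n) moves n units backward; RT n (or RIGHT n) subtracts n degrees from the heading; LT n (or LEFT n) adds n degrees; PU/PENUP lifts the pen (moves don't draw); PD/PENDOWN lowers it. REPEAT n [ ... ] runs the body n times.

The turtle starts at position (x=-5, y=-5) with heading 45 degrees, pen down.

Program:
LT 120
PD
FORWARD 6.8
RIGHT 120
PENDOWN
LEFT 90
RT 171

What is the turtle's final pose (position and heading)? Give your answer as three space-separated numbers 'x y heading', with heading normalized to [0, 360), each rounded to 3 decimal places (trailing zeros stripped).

Answer: -11.568 -3.24 324

Derivation:
Executing turtle program step by step:
Start: pos=(-5,-5), heading=45, pen down
LT 120: heading 45 -> 165
PD: pen down
FD 6.8: (-5,-5) -> (-11.568,-3.24) [heading=165, draw]
RT 120: heading 165 -> 45
PD: pen down
LT 90: heading 45 -> 135
RT 171: heading 135 -> 324
Final: pos=(-11.568,-3.24), heading=324, 1 segment(s) drawn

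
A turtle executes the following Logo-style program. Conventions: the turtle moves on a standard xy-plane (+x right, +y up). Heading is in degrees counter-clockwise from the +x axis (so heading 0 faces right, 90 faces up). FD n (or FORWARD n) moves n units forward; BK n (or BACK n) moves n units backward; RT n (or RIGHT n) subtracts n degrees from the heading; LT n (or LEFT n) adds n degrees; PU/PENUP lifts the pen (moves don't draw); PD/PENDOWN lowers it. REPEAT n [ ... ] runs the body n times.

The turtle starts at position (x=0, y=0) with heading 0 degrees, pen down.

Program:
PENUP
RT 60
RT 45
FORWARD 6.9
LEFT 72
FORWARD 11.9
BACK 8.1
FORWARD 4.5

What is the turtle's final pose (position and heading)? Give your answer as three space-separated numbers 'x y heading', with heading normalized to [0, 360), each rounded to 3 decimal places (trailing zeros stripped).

Executing turtle program step by step:
Start: pos=(0,0), heading=0, pen down
PU: pen up
RT 60: heading 0 -> 300
RT 45: heading 300 -> 255
FD 6.9: (0,0) -> (-1.786,-6.665) [heading=255, move]
LT 72: heading 255 -> 327
FD 11.9: (-1.786,-6.665) -> (8.194,-13.146) [heading=327, move]
BK 8.1: (8.194,-13.146) -> (1.401,-8.735) [heading=327, move]
FD 4.5: (1.401,-8.735) -> (5.175,-11.185) [heading=327, move]
Final: pos=(5.175,-11.185), heading=327, 0 segment(s) drawn

Answer: 5.175 -11.185 327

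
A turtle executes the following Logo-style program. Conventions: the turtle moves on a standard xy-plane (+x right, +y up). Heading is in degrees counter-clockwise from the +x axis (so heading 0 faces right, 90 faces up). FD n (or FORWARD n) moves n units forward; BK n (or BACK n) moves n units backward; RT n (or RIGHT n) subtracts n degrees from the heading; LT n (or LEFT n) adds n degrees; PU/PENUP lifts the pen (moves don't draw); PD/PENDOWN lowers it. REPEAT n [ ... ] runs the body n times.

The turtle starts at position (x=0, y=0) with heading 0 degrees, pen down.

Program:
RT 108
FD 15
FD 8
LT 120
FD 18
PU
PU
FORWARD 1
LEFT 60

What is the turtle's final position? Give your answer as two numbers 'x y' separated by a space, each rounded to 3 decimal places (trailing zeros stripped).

Executing turtle program step by step:
Start: pos=(0,0), heading=0, pen down
RT 108: heading 0 -> 252
FD 15: (0,0) -> (-4.635,-14.266) [heading=252, draw]
FD 8: (-4.635,-14.266) -> (-7.107,-21.874) [heading=252, draw]
LT 120: heading 252 -> 12
FD 18: (-7.107,-21.874) -> (10.499,-18.132) [heading=12, draw]
PU: pen up
PU: pen up
FD 1: (10.499,-18.132) -> (11.477,-17.924) [heading=12, move]
LT 60: heading 12 -> 72
Final: pos=(11.477,-17.924), heading=72, 3 segment(s) drawn

Answer: 11.477 -17.924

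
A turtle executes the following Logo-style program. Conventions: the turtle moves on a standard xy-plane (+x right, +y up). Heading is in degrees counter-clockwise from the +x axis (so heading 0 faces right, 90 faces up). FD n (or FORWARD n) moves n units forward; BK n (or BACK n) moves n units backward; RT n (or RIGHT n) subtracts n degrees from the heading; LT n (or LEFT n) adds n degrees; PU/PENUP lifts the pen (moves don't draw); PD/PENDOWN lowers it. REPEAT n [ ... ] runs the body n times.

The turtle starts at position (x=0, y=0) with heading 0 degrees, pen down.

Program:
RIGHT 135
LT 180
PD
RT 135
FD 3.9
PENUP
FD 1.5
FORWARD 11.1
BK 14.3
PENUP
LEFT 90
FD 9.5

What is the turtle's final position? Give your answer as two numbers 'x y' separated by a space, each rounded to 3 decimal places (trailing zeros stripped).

Executing turtle program step by step:
Start: pos=(0,0), heading=0, pen down
RT 135: heading 0 -> 225
LT 180: heading 225 -> 45
PD: pen down
RT 135: heading 45 -> 270
FD 3.9: (0,0) -> (0,-3.9) [heading=270, draw]
PU: pen up
FD 1.5: (0,-3.9) -> (0,-5.4) [heading=270, move]
FD 11.1: (0,-5.4) -> (0,-16.5) [heading=270, move]
BK 14.3: (0,-16.5) -> (0,-2.2) [heading=270, move]
PU: pen up
LT 90: heading 270 -> 0
FD 9.5: (0,-2.2) -> (9.5,-2.2) [heading=0, move]
Final: pos=(9.5,-2.2), heading=0, 1 segment(s) drawn

Answer: 9.5 -2.2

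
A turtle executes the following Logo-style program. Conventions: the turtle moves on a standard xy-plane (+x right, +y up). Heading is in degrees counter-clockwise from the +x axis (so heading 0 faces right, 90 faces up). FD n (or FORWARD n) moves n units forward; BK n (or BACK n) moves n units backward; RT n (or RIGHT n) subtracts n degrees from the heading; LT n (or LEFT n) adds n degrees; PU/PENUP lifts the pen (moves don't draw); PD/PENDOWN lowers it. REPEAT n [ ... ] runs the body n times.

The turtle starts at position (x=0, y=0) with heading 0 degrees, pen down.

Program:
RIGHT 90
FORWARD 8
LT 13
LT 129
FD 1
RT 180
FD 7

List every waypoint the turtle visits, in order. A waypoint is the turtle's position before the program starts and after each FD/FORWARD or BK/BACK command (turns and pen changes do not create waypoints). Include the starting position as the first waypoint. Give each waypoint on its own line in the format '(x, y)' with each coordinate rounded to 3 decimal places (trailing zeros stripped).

Executing turtle program step by step:
Start: pos=(0,0), heading=0, pen down
RT 90: heading 0 -> 270
FD 8: (0,0) -> (0,-8) [heading=270, draw]
LT 13: heading 270 -> 283
LT 129: heading 283 -> 52
FD 1: (0,-8) -> (0.616,-7.212) [heading=52, draw]
RT 180: heading 52 -> 232
FD 7: (0.616,-7.212) -> (-3.694,-12.728) [heading=232, draw]
Final: pos=(-3.694,-12.728), heading=232, 3 segment(s) drawn
Waypoints (4 total):
(0, 0)
(0, -8)
(0.616, -7.212)
(-3.694, -12.728)

Answer: (0, 0)
(0, -8)
(0.616, -7.212)
(-3.694, -12.728)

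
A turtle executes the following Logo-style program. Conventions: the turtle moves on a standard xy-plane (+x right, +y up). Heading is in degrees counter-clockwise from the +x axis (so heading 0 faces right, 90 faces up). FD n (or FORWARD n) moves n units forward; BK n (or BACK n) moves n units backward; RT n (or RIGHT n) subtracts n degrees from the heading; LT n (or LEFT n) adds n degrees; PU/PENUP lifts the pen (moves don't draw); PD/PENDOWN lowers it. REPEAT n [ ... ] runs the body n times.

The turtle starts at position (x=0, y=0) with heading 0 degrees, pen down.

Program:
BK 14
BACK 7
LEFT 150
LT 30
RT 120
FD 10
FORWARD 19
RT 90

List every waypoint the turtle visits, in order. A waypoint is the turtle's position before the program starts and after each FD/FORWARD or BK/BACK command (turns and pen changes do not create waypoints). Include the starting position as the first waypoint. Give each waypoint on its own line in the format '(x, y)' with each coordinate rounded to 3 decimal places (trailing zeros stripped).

Executing turtle program step by step:
Start: pos=(0,0), heading=0, pen down
BK 14: (0,0) -> (-14,0) [heading=0, draw]
BK 7: (-14,0) -> (-21,0) [heading=0, draw]
LT 150: heading 0 -> 150
LT 30: heading 150 -> 180
RT 120: heading 180 -> 60
FD 10: (-21,0) -> (-16,8.66) [heading=60, draw]
FD 19: (-16,8.66) -> (-6.5,25.115) [heading=60, draw]
RT 90: heading 60 -> 330
Final: pos=(-6.5,25.115), heading=330, 4 segment(s) drawn
Waypoints (5 total):
(0, 0)
(-14, 0)
(-21, 0)
(-16, 8.66)
(-6.5, 25.115)

Answer: (0, 0)
(-14, 0)
(-21, 0)
(-16, 8.66)
(-6.5, 25.115)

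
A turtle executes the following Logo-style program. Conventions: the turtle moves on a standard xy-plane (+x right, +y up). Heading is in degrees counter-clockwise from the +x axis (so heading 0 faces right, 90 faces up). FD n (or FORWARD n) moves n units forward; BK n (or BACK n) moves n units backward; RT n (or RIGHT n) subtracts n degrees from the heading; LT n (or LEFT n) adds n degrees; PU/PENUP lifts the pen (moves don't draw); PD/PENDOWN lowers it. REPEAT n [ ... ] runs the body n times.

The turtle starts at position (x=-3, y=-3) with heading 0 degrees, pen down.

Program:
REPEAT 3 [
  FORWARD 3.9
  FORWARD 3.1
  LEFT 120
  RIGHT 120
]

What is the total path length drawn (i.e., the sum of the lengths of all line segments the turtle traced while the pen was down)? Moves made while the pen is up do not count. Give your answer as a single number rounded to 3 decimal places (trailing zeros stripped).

Answer: 21

Derivation:
Executing turtle program step by step:
Start: pos=(-3,-3), heading=0, pen down
REPEAT 3 [
  -- iteration 1/3 --
  FD 3.9: (-3,-3) -> (0.9,-3) [heading=0, draw]
  FD 3.1: (0.9,-3) -> (4,-3) [heading=0, draw]
  LT 120: heading 0 -> 120
  RT 120: heading 120 -> 0
  -- iteration 2/3 --
  FD 3.9: (4,-3) -> (7.9,-3) [heading=0, draw]
  FD 3.1: (7.9,-3) -> (11,-3) [heading=0, draw]
  LT 120: heading 0 -> 120
  RT 120: heading 120 -> 0
  -- iteration 3/3 --
  FD 3.9: (11,-3) -> (14.9,-3) [heading=0, draw]
  FD 3.1: (14.9,-3) -> (18,-3) [heading=0, draw]
  LT 120: heading 0 -> 120
  RT 120: heading 120 -> 0
]
Final: pos=(18,-3), heading=0, 6 segment(s) drawn

Segment lengths:
  seg 1: (-3,-3) -> (0.9,-3), length = 3.9
  seg 2: (0.9,-3) -> (4,-3), length = 3.1
  seg 3: (4,-3) -> (7.9,-3), length = 3.9
  seg 4: (7.9,-3) -> (11,-3), length = 3.1
  seg 5: (11,-3) -> (14.9,-3), length = 3.9
  seg 6: (14.9,-3) -> (18,-3), length = 3.1
Total = 21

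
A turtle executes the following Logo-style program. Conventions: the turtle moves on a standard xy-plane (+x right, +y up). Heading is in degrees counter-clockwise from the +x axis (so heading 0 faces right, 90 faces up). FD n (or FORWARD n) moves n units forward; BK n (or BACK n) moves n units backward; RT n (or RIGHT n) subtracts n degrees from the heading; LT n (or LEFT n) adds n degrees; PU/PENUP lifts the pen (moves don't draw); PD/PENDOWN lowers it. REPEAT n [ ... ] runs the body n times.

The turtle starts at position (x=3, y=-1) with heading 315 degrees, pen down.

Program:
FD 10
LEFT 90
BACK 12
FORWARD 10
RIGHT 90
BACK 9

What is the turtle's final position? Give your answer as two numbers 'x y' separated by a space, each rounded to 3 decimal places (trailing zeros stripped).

Answer: 2.293 -3.121

Derivation:
Executing turtle program step by step:
Start: pos=(3,-1), heading=315, pen down
FD 10: (3,-1) -> (10.071,-8.071) [heading=315, draw]
LT 90: heading 315 -> 45
BK 12: (10.071,-8.071) -> (1.586,-16.556) [heading=45, draw]
FD 10: (1.586,-16.556) -> (8.657,-9.485) [heading=45, draw]
RT 90: heading 45 -> 315
BK 9: (8.657,-9.485) -> (2.293,-3.121) [heading=315, draw]
Final: pos=(2.293,-3.121), heading=315, 4 segment(s) drawn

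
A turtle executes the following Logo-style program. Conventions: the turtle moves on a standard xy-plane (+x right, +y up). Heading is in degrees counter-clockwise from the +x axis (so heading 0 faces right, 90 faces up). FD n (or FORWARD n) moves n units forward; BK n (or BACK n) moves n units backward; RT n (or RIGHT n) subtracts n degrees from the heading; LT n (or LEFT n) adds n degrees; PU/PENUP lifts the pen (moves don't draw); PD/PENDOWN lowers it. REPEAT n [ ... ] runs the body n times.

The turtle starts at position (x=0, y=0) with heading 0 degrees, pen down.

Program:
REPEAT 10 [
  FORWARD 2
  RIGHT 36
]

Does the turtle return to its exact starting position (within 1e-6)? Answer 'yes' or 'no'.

Executing turtle program step by step:
Start: pos=(0,0), heading=0, pen down
REPEAT 10 [
  -- iteration 1/10 --
  FD 2: (0,0) -> (2,0) [heading=0, draw]
  RT 36: heading 0 -> 324
  -- iteration 2/10 --
  FD 2: (2,0) -> (3.618,-1.176) [heading=324, draw]
  RT 36: heading 324 -> 288
  -- iteration 3/10 --
  FD 2: (3.618,-1.176) -> (4.236,-3.078) [heading=288, draw]
  RT 36: heading 288 -> 252
  -- iteration 4/10 --
  FD 2: (4.236,-3.078) -> (3.618,-4.98) [heading=252, draw]
  RT 36: heading 252 -> 216
  -- iteration 5/10 --
  FD 2: (3.618,-4.98) -> (2,-6.155) [heading=216, draw]
  RT 36: heading 216 -> 180
  -- iteration 6/10 --
  FD 2: (2,-6.155) -> (0,-6.155) [heading=180, draw]
  RT 36: heading 180 -> 144
  -- iteration 7/10 --
  FD 2: (0,-6.155) -> (-1.618,-4.98) [heading=144, draw]
  RT 36: heading 144 -> 108
  -- iteration 8/10 --
  FD 2: (-1.618,-4.98) -> (-2.236,-3.078) [heading=108, draw]
  RT 36: heading 108 -> 72
  -- iteration 9/10 --
  FD 2: (-2.236,-3.078) -> (-1.618,-1.176) [heading=72, draw]
  RT 36: heading 72 -> 36
  -- iteration 10/10 --
  FD 2: (-1.618,-1.176) -> (0,0) [heading=36, draw]
  RT 36: heading 36 -> 0
]
Final: pos=(0,0), heading=0, 10 segment(s) drawn

Start position: (0, 0)
Final position: (0, 0)
Distance = 0; < 1e-6 -> CLOSED

Answer: yes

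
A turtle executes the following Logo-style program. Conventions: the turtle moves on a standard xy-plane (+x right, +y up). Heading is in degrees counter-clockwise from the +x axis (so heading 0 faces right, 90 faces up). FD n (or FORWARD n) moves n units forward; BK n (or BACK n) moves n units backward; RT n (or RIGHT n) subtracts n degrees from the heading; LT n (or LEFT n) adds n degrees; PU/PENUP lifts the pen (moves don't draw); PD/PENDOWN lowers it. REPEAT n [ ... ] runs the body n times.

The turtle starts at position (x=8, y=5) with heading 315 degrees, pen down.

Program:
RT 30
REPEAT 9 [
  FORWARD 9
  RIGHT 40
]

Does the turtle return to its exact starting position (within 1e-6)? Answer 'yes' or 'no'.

Executing turtle program step by step:
Start: pos=(8,5), heading=315, pen down
RT 30: heading 315 -> 285
REPEAT 9 [
  -- iteration 1/9 --
  FD 9: (8,5) -> (10.329,-3.693) [heading=285, draw]
  RT 40: heading 285 -> 245
  -- iteration 2/9 --
  FD 9: (10.329,-3.693) -> (6.526,-11.85) [heading=245, draw]
  RT 40: heading 245 -> 205
  -- iteration 3/9 --
  FD 9: (6.526,-11.85) -> (-1.631,-15.654) [heading=205, draw]
  RT 40: heading 205 -> 165
  -- iteration 4/9 --
  FD 9: (-1.631,-15.654) -> (-10.324,-13.324) [heading=165, draw]
  RT 40: heading 165 -> 125
  -- iteration 5/9 --
  FD 9: (-10.324,-13.324) -> (-15.486,-5.952) [heading=125, draw]
  RT 40: heading 125 -> 85
  -- iteration 6/9 --
  FD 9: (-15.486,-5.952) -> (-14.702,3.014) [heading=85, draw]
  RT 40: heading 85 -> 45
  -- iteration 7/9 --
  FD 9: (-14.702,3.014) -> (-8.338,9.378) [heading=45, draw]
  RT 40: heading 45 -> 5
  -- iteration 8/9 --
  FD 9: (-8.338,9.378) -> (0.628,10.162) [heading=5, draw]
  RT 40: heading 5 -> 325
  -- iteration 9/9 --
  FD 9: (0.628,10.162) -> (8,5) [heading=325, draw]
  RT 40: heading 325 -> 285
]
Final: pos=(8,5), heading=285, 9 segment(s) drawn

Start position: (8, 5)
Final position: (8, 5)
Distance = 0; < 1e-6 -> CLOSED

Answer: yes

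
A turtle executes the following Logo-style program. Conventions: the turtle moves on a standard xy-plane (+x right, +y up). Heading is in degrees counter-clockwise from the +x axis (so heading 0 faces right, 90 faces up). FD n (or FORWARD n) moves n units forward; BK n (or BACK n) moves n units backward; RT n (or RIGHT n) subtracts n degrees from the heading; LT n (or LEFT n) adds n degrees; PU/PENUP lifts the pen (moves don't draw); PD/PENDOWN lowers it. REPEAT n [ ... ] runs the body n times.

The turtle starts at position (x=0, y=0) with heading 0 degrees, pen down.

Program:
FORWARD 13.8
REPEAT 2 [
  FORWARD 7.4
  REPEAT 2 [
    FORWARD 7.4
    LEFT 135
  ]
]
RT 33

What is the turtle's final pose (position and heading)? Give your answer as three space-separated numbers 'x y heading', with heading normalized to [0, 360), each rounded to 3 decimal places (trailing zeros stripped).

Answer: 28.6 -4.335 147

Derivation:
Executing turtle program step by step:
Start: pos=(0,0), heading=0, pen down
FD 13.8: (0,0) -> (13.8,0) [heading=0, draw]
REPEAT 2 [
  -- iteration 1/2 --
  FD 7.4: (13.8,0) -> (21.2,0) [heading=0, draw]
  REPEAT 2 [
    -- iteration 1/2 --
    FD 7.4: (21.2,0) -> (28.6,0) [heading=0, draw]
    LT 135: heading 0 -> 135
    -- iteration 2/2 --
    FD 7.4: (28.6,0) -> (23.367,5.233) [heading=135, draw]
    LT 135: heading 135 -> 270
  ]
  -- iteration 2/2 --
  FD 7.4: (23.367,5.233) -> (23.367,-2.167) [heading=270, draw]
  REPEAT 2 [
    -- iteration 1/2 --
    FD 7.4: (23.367,-2.167) -> (23.367,-9.567) [heading=270, draw]
    LT 135: heading 270 -> 45
    -- iteration 2/2 --
    FD 7.4: (23.367,-9.567) -> (28.6,-4.335) [heading=45, draw]
    LT 135: heading 45 -> 180
  ]
]
RT 33: heading 180 -> 147
Final: pos=(28.6,-4.335), heading=147, 7 segment(s) drawn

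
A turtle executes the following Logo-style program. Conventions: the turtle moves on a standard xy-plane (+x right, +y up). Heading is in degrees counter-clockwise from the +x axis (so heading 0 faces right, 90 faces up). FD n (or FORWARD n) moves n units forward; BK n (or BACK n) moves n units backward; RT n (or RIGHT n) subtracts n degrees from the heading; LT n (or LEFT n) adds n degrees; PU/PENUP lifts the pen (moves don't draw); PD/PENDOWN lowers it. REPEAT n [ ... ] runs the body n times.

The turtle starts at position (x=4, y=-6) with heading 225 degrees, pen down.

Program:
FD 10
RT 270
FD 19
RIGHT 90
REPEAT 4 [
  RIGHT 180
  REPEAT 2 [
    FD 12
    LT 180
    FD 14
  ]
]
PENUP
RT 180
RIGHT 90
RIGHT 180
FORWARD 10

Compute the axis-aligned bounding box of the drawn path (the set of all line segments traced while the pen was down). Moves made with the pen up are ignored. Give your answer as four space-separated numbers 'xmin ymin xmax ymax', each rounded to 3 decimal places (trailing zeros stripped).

Answer: -3.071 -36.406 20.263 -6

Derivation:
Executing turtle program step by step:
Start: pos=(4,-6), heading=225, pen down
FD 10: (4,-6) -> (-3.071,-13.071) [heading=225, draw]
RT 270: heading 225 -> 315
FD 19: (-3.071,-13.071) -> (10.364,-26.506) [heading=315, draw]
RT 90: heading 315 -> 225
REPEAT 4 [
  -- iteration 1/4 --
  RT 180: heading 225 -> 45
  REPEAT 2 [
    -- iteration 1/2 --
    FD 12: (10.364,-26.506) -> (18.849,-18.021) [heading=45, draw]
    LT 180: heading 45 -> 225
    FD 14: (18.849,-18.021) -> (8.95,-27.92) [heading=225, draw]
    -- iteration 2/2 --
    FD 12: (8.95,-27.92) -> (0.464,-36.406) [heading=225, draw]
    LT 180: heading 225 -> 45
    FD 14: (0.464,-36.406) -> (10.364,-26.506) [heading=45, draw]
  ]
  -- iteration 2/4 --
  RT 180: heading 45 -> 225
  REPEAT 2 [
    -- iteration 1/2 --
    FD 12: (10.364,-26.506) -> (1.879,-34.991) [heading=225, draw]
    LT 180: heading 225 -> 45
    FD 14: (1.879,-34.991) -> (11.778,-25.092) [heading=45, draw]
    -- iteration 2/2 --
    FD 12: (11.778,-25.092) -> (20.263,-16.607) [heading=45, draw]
    LT 180: heading 45 -> 225
    FD 14: (20.263,-16.607) -> (10.364,-26.506) [heading=225, draw]
  ]
  -- iteration 3/4 --
  RT 180: heading 225 -> 45
  REPEAT 2 [
    -- iteration 1/2 --
    FD 12: (10.364,-26.506) -> (18.849,-18.021) [heading=45, draw]
    LT 180: heading 45 -> 225
    FD 14: (18.849,-18.021) -> (8.95,-27.92) [heading=225, draw]
    -- iteration 2/2 --
    FD 12: (8.95,-27.92) -> (0.464,-36.406) [heading=225, draw]
    LT 180: heading 225 -> 45
    FD 14: (0.464,-36.406) -> (10.364,-26.506) [heading=45, draw]
  ]
  -- iteration 4/4 --
  RT 180: heading 45 -> 225
  REPEAT 2 [
    -- iteration 1/2 --
    FD 12: (10.364,-26.506) -> (1.879,-34.991) [heading=225, draw]
    LT 180: heading 225 -> 45
    FD 14: (1.879,-34.991) -> (11.778,-25.092) [heading=45, draw]
    -- iteration 2/2 --
    FD 12: (11.778,-25.092) -> (20.263,-16.607) [heading=45, draw]
    LT 180: heading 45 -> 225
    FD 14: (20.263,-16.607) -> (10.364,-26.506) [heading=225, draw]
  ]
]
PU: pen up
RT 180: heading 225 -> 45
RT 90: heading 45 -> 315
RT 180: heading 315 -> 135
FD 10: (10.364,-26.506) -> (3.293,-19.435) [heading=135, move]
Final: pos=(3.293,-19.435), heading=135, 18 segment(s) drawn

Segment endpoints: x in {-3.071, 0.464, 0.464, 1.879, 1.879, 4, 8.95, 10.364, 10.364, 11.778, 18.849, 18.849, 20.263}, y in {-36.406, -34.991, -27.92, -27.92, -26.506, -26.506, -26.506, -25.092, -18.021, -18.021, -16.607, -16.607, -13.071, -6}
xmin=-3.071, ymin=-36.406, xmax=20.263, ymax=-6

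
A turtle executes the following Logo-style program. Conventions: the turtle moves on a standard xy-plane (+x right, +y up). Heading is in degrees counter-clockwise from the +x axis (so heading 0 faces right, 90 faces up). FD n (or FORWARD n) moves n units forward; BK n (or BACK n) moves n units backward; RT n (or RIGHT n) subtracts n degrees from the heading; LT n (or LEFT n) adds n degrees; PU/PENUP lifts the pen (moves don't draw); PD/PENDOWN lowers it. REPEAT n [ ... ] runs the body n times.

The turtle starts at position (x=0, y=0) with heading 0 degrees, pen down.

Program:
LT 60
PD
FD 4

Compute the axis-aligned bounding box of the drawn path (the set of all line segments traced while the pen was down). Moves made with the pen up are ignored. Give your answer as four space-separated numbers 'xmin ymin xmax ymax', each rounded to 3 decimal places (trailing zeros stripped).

Answer: 0 0 2 3.464

Derivation:
Executing turtle program step by step:
Start: pos=(0,0), heading=0, pen down
LT 60: heading 0 -> 60
PD: pen down
FD 4: (0,0) -> (2,3.464) [heading=60, draw]
Final: pos=(2,3.464), heading=60, 1 segment(s) drawn

Segment endpoints: x in {0, 2}, y in {0, 3.464}
xmin=0, ymin=0, xmax=2, ymax=3.464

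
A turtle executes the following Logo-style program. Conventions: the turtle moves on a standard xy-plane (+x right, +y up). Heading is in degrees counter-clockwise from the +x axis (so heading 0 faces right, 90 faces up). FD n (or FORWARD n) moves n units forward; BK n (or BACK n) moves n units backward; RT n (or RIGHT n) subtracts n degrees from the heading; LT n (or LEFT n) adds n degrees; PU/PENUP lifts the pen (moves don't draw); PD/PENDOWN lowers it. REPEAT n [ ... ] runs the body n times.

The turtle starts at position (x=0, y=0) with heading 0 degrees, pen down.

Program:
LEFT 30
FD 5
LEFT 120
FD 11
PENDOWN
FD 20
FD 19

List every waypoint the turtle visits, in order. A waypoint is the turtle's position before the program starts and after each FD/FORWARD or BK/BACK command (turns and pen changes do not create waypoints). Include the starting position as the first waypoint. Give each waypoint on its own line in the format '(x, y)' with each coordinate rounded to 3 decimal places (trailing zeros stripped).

Executing turtle program step by step:
Start: pos=(0,0), heading=0, pen down
LT 30: heading 0 -> 30
FD 5: (0,0) -> (4.33,2.5) [heading=30, draw]
LT 120: heading 30 -> 150
FD 11: (4.33,2.5) -> (-5.196,8) [heading=150, draw]
PD: pen down
FD 20: (-5.196,8) -> (-22.517,18) [heading=150, draw]
FD 19: (-22.517,18) -> (-38.971,27.5) [heading=150, draw]
Final: pos=(-38.971,27.5), heading=150, 4 segment(s) drawn
Waypoints (5 total):
(0, 0)
(4.33, 2.5)
(-5.196, 8)
(-22.517, 18)
(-38.971, 27.5)

Answer: (0, 0)
(4.33, 2.5)
(-5.196, 8)
(-22.517, 18)
(-38.971, 27.5)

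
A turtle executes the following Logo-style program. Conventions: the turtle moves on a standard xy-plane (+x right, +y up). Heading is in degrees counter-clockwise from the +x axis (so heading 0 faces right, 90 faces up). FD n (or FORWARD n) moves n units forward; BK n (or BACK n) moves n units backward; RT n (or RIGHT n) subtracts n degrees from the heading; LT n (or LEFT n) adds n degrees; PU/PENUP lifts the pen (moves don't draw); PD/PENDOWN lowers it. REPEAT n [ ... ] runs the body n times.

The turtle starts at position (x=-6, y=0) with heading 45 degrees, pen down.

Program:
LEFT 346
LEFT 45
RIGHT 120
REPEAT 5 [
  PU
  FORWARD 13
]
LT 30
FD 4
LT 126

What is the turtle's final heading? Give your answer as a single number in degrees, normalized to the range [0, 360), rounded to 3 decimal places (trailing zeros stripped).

Answer: 112

Derivation:
Executing turtle program step by step:
Start: pos=(-6,0), heading=45, pen down
LT 346: heading 45 -> 31
LT 45: heading 31 -> 76
RT 120: heading 76 -> 316
REPEAT 5 [
  -- iteration 1/5 --
  PU: pen up
  FD 13: (-6,0) -> (3.351,-9.031) [heading=316, move]
  -- iteration 2/5 --
  PU: pen up
  FD 13: (3.351,-9.031) -> (12.703,-18.061) [heading=316, move]
  -- iteration 3/5 --
  PU: pen up
  FD 13: (12.703,-18.061) -> (22.054,-27.092) [heading=316, move]
  -- iteration 4/5 --
  PU: pen up
  FD 13: (22.054,-27.092) -> (31.406,-36.122) [heading=316, move]
  -- iteration 5/5 --
  PU: pen up
  FD 13: (31.406,-36.122) -> (40.757,-45.153) [heading=316, move]
]
LT 30: heading 316 -> 346
FD 4: (40.757,-45.153) -> (44.638,-46.12) [heading=346, move]
LT 126: heading 346 -> 112
Final: pos=(44.638,-46.12), heading=112, 0 segment(s) drawn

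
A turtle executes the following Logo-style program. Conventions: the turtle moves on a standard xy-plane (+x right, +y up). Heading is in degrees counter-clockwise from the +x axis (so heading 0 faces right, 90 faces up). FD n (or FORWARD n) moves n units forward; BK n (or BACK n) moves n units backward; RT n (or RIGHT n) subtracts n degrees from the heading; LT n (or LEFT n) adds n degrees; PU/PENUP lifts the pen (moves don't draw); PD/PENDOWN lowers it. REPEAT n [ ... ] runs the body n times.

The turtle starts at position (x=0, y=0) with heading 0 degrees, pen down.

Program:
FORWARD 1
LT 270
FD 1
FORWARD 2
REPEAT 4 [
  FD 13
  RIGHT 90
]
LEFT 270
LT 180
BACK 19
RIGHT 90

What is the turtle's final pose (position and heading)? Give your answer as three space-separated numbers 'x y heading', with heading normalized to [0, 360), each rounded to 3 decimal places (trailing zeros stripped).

Executing turtle program step by step:
Start: pos=(0,0), heading=0, pen down
FD 1: (0,0) -> (1,0) [heading=0, draw]
LT 270: heading 0 -> 270
FD 1: (1,0) -> (1,-1) [heading=270, draw]
FD 2: (1,-1) -> (1,-3) [heading=270, draw]
REPEAT 4 [
  -- iteration 1/4 --
  FD 13: (1,-3) -> (1,-16) [heading=270, draw]
  RT 90: heading 270 -> 180
  -- iteration 2/4 --
  FD 13: (1,-16) -> (-12,-16) [heading=180, draw]
  RT 90: heading 180 -> 90
  -- iteration 3/4 --
  FD 13: (-12,-16) -> (-12,-3) [heading=90, draw]
  RT 90: heading 90 -> 0
  -- iteration 4/4 --
  FD 13: (-12,-3) -> (1,-3) [heading=0, draw]
  RT 90: heading 0 -> 270
]
LT 270: heading 270 -> 180
LT 180: heading 180 -> 0
BK 19: (1,-3) -> (-18,-3) [heading=0, draw]
RT 90: heading 0 -> 270
Final: pos=(-18,-3), heading=270, 8 segment(s) drawn

Answer: -18 -3 270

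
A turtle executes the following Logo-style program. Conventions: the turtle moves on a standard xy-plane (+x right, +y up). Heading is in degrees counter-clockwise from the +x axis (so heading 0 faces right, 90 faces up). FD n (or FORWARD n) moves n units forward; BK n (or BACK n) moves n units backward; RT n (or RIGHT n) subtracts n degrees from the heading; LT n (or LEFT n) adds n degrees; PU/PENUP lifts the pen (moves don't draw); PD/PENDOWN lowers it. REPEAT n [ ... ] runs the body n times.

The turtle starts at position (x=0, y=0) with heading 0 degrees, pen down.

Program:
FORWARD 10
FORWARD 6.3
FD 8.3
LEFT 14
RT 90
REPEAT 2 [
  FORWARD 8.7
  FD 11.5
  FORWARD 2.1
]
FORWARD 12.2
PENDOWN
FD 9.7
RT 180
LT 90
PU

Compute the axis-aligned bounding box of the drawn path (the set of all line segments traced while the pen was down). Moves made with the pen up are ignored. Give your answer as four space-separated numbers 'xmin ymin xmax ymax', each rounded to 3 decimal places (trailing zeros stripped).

Executing turtle program step by step:
Start: pos=(0,0), heading=0, pen down
FD 10: (0,0) -> (10,0) [heading=0, draw]
FD 6.3: (10,0) -> (16.3,0) [heading=0, draw]
FD 8.3: (16.3,0) -> (24.6,0) [heading=0, draw]
LT 14: heading 0 -> 14
RT 90: heading 14 -> 284
REPEAT 2 [
  -- iteration 1/2 --
  FD 8.7: (24.6,0) -> (26.705,-8.442) [heading=284, draw]
  FD 11.5: (26.705,-8.442) -> (29.487,-19.6) [heading=284, draw]
  FD 2.1: (29.487,-19.6) -> (29.995,-21.638) [heading=284, draw]
  -- iteration 2/2 --
  FD 8.7: (29.995,-21.638) -> (32.1,-30.079) [heading=284, draw]
  FD 11.5: (32.1,-30.079) -> (34.882,-41.238) [heading=284, draw]
  FD 2.1: (34.882,-41.238) -> (35.39,-43.275) [heading=284, draw]
]
FD 12.2: (35.39,-43.275) -> (38.341,-55.113) [heading=284, draw]
PD: pen down
FD 9.7: (38.341,-55.113) -> (40.688,-64.525) [heading=284, draw]
RT 180: heading 284 -> 104
LT 90: heading 104 -> 194
PU: pen up
Final: pos=(40.688,-64.525), heading=194, 11 segment(s) drawn

Segment endpoints: x in {0, 10, 16.3, 24.6, 26.705, 29.487, 29.995, 32.1, 34.882, 35.39, 38.341, 40.688}, y in {-64.525, -55.113, -43.275, -41.238, -30.079, -21.638, -19.6, -8.442, 0}
xmin=0, ymin=-64.525, xmax=40.688, ymax=0

Answer: 0 -64.525 40.688 0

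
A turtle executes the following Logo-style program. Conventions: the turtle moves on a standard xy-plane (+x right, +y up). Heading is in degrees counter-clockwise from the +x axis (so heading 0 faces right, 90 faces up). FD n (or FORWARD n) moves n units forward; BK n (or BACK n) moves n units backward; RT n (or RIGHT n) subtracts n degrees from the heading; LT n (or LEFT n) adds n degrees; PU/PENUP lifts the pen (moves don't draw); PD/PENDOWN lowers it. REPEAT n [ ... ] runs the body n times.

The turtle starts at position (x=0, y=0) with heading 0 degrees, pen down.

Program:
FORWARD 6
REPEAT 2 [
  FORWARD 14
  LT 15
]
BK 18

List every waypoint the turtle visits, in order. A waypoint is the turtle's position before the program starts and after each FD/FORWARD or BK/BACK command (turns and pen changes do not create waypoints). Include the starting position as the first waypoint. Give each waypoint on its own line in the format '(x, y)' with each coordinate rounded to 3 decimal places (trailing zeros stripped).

Answer: (0, 0)
(6, 0)
(20, 0)
(33.523, 3.623)
(17.935, -5.377)

Derivation:
Executing turtle program step by step:
Start: pos=(0,0), heading=0, pen down
FD 6: (0,0) -> (6,0) [heading=0, draw]
REPEAT 2 [
  -- iteration 1/2 --
  FD 14: (6,0) -> (20,0) [heading=0, draw]
  LT 15: heading 0 -> 15
  -- iteration 2/2 --
  FD 14: (20,0) -> (33.523,3.623) [heading=15, draw]
  LT 15: heading 15 -> 30
]
BK 18: (33.523,3.623) -> (17.935,-5.377) [heading=30, draw]
Final: pos=(17.935,-5.377), heading=30, 4 segment(s) drawn
Waypoints (5 total):
(0, 0)
(6, 0)
(20, 0)
(33.523, 3.623)
(17.935, -5.377)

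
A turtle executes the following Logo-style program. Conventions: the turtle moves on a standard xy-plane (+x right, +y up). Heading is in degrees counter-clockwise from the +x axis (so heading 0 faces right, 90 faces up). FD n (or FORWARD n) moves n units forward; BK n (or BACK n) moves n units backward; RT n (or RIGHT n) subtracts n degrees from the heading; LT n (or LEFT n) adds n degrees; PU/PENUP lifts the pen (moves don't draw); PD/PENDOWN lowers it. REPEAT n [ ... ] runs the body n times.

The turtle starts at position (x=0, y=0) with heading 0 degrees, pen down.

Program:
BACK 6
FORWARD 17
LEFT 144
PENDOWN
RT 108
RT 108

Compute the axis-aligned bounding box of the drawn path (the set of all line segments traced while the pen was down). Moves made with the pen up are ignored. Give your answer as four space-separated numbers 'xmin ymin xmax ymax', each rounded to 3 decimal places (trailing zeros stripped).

Executing turtle program step by step:
Start: pos=(0,0), heading=0, pen down
BK 6: (0,0) -> (-6,0) [heading=0, draw]
FD 17: (-6,0) -> (11,0) [heading=0, draw]
LT 144: heading 0 -> 144
PD: pen down
RT 108: heading 144 -> 36
RT 108: heading 36 -> 288
Final: pos=(11,0), heading=288, 2 segment(s) drawn

Segment endpoints: x in {-6, 0, 11}, y in {0}
xmin=-6, ymin=0, xmax=11, ymax=0

Answer: -6 0 11 0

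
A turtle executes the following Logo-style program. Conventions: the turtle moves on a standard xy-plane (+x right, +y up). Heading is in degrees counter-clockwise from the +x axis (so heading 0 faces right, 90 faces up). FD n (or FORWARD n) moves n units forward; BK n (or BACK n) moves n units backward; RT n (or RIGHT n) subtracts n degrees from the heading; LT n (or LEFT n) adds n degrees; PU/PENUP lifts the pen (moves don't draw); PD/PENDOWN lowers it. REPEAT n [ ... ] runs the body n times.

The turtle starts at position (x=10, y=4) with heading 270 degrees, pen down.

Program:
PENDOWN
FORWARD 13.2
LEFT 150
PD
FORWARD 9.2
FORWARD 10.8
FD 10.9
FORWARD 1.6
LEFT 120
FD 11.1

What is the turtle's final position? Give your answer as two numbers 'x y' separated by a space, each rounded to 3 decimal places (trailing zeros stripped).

Executing turtle program step by step:
Start: pos=(10,4), heading=270, pen down
PD: pen down
FD 13.2: (10,4) -> (10,-9.2) [heading=270, draw]
LT 150: heading 270 -> 60
PD: pen down
FD 9.2: (10,-9.2) -> (14.6,-1.233) [heading=60, draw]
FD 10.8: (14.6,-1.233) -> (20,8.121) [heading=60, draw]
FD 10.9: (20,8.121) -> (25.45,17.56) [heading=60, draw]
FD 1.6: (25.45,17.56) -> (26.25,18.946) [heading=60, draw]
LT 120: heading 60 -> 180
FD 11.1: (26.25,18.946) -> (15.15,18.946) [heading=180, draw]
Final: pos=(15.15,18.946), heading=180, 6 segment(s) drawn

Answer: 15.15 18.946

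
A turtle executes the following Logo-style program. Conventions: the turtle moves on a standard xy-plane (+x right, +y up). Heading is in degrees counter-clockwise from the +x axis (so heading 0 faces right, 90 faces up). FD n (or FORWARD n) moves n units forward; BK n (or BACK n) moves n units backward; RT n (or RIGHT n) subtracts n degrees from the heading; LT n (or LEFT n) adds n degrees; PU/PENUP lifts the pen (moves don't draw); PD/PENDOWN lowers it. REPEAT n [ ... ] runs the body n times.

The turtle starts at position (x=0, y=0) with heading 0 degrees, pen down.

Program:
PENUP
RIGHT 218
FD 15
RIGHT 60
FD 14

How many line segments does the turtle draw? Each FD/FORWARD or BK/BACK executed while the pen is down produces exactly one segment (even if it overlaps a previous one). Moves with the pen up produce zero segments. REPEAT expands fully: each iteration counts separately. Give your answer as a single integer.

Answer: 0

Derivation:
Executing turtle program step by step:
Start: pos=(0,0), heading=0, pen down
PU: pen up
RT 218: heading 0 -> 142
FD 15: (0,0) -> (-11.82,9.235) [heading=142, move]
RT 60: heading 142 -> 82
FD 14: (-11.82,9.235) -> (-9.872,23.099) [heading=82, move]
Final: pos=(-9.872,23.099), heading=82, 0 segment(s) drawn
Segments drawn: 0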